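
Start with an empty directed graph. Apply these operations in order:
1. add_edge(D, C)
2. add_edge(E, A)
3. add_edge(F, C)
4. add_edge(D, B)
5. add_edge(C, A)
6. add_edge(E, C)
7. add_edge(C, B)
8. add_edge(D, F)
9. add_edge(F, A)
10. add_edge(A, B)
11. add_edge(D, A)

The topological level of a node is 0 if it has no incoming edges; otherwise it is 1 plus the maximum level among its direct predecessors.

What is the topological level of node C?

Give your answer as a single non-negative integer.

Answer: 2

Derivation:
Op 1: add_edge(D, C). Edges now: 1
Op 2: add_edge(E, A). Edges now: 2
Op 3: add_edge(F, C). Edges now: 3
Op 4: add_edge(D, B). Edges now: 4
Op 5: add_edge(C, A). Edges now: 5
Op 6: add_edge(E, C). Edges now: 6
Op 7: add_edge(C, B). Edges now: 7
Op 8: add_edge(D, F). Edges now: 8
Op 9: add_edge(F, A). Edges now: 9
Op 10: add_edge(A, B). Edges now: 10
Op 11: add_edge(D, A). Edges now: 11
Compute levels (Kahn BFS):
  sources (in-degree 0): D, E
  process D: level=0
    D->A: in-degree(A)=3, level(A)>=1
    D->B: in-degree(B)=2, level(B)>=1
    D->C: in-degree(C)=2, level(C)>=1
    D->F: in-degree(F)=0, level(F)=1, enqueue
  process E: level=0
    E->A: in-degree(A)=2, level(A)>=1
    E->C: in-degree(C)=1, level(C)>=1
  process F: level=1
    F->A: in-degree(A)=1, level(A)>=2
    F->C: in-degree(C)=0, level(C)=2, enqueue
  process C: level=2
    C->A: in-degree(A)=0, level(A)=3, enqueue
    C->B: in-degree(B)=1, level(B)>=3
  process A: level=3
    A->B: in-degree(B)=0, level(B)=4, enqueue
  process B: level=4
All levels: A:3, B:4, C:2, D:0, E:0, F:1
level(C) = 2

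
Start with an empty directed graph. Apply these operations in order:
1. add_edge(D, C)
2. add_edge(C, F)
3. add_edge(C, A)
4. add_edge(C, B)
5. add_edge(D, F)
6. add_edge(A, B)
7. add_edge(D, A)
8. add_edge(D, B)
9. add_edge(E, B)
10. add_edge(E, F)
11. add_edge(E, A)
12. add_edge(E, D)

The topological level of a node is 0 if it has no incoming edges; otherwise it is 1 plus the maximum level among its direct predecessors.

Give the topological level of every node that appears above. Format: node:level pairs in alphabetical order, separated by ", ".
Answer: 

Answer: A:3, B:4, C:2, D:1, E:0, F:3

Derivation:
Op 1: add_edge(D, C). Edges now: 1
Op 2: add_edge(C, F). Edges now: 2
Op 3: add_edge(C, A). Edges now: 3
Op 4: add_edge(C, B). Edges now: 4
Op 5: add_edge(D, F). Edges now: 5
Op 6: add_edge(A, B). Edges now: 6
Op 7: add_edge(D, A). Edges now: 7
Op 8: add_edge(D, B). Edges now: 8
Op 9: add_edge(E, B). Edges now: 9
Op 10: add_edge(E, F). Edges now: 10
Op 11: add_edge(E, A). Edges now: 11
Op 12: add_edge(E, D). Edges now: 12
Compute levels (Kahn BFS):
  sources (in-degree 0): E
  process E: level=0
    E->A: in-degree(A)=2, level(A)>=1
    E->B: in-degree(B)=3, level(B)>=1
    E->D: in-degree(D)=0, level(D)=1, enqueue
    E->F: in-degree(F)=2, level(F)>=1
  process D: level=1
    D->A: in-degree(A)=1, level(A)>=2
    D->B: in-degree(B)=2, level(B)>=2
    D->C: in-degree(C)=0, level(C)=2, enqueue
    D->F: in-degree(F)=1, level(F)>=2
  process C: level=2
    C->A: in-degree(A)=0, level(A)=3, enqueue
    C->B: in-degree(B)=1, level(B)>=3
    C->F: in-degree(F)=0, level(F)=3, enqueue
  process A: level=3
    A->B: in-degree(B)=0, level(B)=4, enqueue
  process F: level=3
  process B: level=4
All levels: A:3, B:4, C:2, D:1, E:0, F:3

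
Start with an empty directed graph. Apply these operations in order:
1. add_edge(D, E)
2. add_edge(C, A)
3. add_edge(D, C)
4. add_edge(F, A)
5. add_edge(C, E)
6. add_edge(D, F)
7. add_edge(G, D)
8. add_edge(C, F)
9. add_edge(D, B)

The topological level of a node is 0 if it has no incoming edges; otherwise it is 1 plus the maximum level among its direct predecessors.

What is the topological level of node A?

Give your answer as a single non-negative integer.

Answer: 4

Derivation:
Op 1: add_edge(D, E). Edges now: 1
Op 2: add_edge(C, A). Edges now: 2
Op 3: add_edge(D, C). Edges now: 3
Op 4: add_edge(F, A). Edges now: 4
Op 5: add_edge(C, E). Edges now: 5
Op 6: add_edge(D, F). Edges now: 6
Op 7: add_edge(G, D). Edges now: 7
Op 8: add_edge(C, F). Edges now: 8
Op 9: add_edge(D, B). Edges now: 9
Compute levels (Kahn BFS):
  sources (in-degree 0): G
  process G: level=0
    G->D: in-degree(D)=0, level(D)=1, enqueue
  process D: level=1
    D->B: in-degree(B)=0, level(B)=2, enqueue
    D->C: in-degree(C)=0, level(C)=2, enqueue
    D->E: in-degree(E)=1, level(E)>=2
    D->F: in-degree(F)=1, level(F)>=2
  process B: level=2
  process C: level=2
    C->A: in-degree(A)=1, level(A)>=3
    C->E: in-degree(E)=0, level(E)=3, enqueue
    C->F: in-degree(F)=0, level(F)=3, enqueue
  process E: level=3
  process F: level=3
    F->A: in-degree(A)=0, level(A)=4, enqueue
  process A: level=4
All levels: A:4, B:2, C:2, D:1, E:3, F:3, G:0
level(A) = 4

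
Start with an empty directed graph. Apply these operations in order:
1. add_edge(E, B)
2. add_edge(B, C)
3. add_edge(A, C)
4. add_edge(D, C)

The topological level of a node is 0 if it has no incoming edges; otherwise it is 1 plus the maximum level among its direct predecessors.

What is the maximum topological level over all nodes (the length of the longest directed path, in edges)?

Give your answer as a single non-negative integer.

Op 1: add_edge(E, B). Edges now: 1
Op 2: add_edge(B, C). Edges now: 2
Op 3: add_edge(A, C). Edges now: 3
Op 4: add_edge(D, C). Edges now: 4
Compute levels (Kahn BFS):
  sources (in-degree 0): A, D, E
  process A: level=0
    A->C: in-degree(C)=2, level(C)>=1
  process D: level=0
    D->C: in-degree(C)=1, level(C)>=1
  process E: level=0
    E->B: in-degree(B)=0, level(B)=1, enqueue
  process B: level=1
    B->C: in-degree(C)=0, level(C)=2, enqueue
  process C: level=2
All levels: A:0, B:1, C:2, D:0, E:0
max level = 2

Answer: 2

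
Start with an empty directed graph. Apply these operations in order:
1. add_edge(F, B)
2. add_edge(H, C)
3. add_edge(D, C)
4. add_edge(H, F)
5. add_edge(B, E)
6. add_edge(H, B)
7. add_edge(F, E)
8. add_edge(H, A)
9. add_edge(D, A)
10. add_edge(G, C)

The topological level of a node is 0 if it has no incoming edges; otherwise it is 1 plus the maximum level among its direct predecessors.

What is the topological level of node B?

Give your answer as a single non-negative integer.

Op 1: add_edge(F, B). Edges now: 1
Op 2: add_edge(H, C). Edges now: 2
Op 3: add_edge(D, C). Edges now: 3
Op 4: add_edge(H, F). Edges now: 4
Op 5: add_edge(B, E). Edges now: 5
Op 6: add_edge(H, B). Edges now: 6
Op 7: add_edge(F, E). Edges now: 7
Op 8: add_edge(H, A). Edges now: 8
Op 9: add_edge(D, A). Edges now: 9
Op 10: add_edge(G, C). Edges now: 10
Compute levels (Kahn BFS):
  sources (in-degree 0): D, G, H
  process D: level=0
    D->A: in-degree(A)=1, level(A)>=1
    D->C: in-degree(C)=2, level(C)>=1
  process G: level=0
    G->C: in-degree(C)=1, level(C)>=1
  process H: level=0
    H->A: in-degree(A)=0, level(A)=1, enqueue
    H->B: in-degree(B)=1, level(B)>=1
    H->C: in-degree(C)=0, level(C)=1, enqueue
    H->F: in-degree(F)=0, level(F)=1, enqueue
  process A: level=1
  process C: level=1
  process F: level=1
    F->B: in-degree(B)=0, level(B)=2, enqueue
    F->E: in-degree(E)=1, level(E)>=2
  process B: level=2
    B->E: in-degree(E)=0, level(E)=3, enqueue
  process E: level=3
All levels: A:1, B:2, C:1, D:0, E:3, F:1, G:0, H:0
level(B) = 2

Answer: 2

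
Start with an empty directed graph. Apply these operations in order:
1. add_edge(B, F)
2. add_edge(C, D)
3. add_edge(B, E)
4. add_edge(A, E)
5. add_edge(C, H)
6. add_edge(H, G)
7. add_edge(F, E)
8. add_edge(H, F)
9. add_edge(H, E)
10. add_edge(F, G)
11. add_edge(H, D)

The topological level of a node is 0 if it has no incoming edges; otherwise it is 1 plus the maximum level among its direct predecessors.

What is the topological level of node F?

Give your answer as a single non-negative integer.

Op 1: add_edge(B, F). Edges now: 1
Op 2: add_edge(C, D). Edges now: 2
Op 3: add_edge(B, E). Edges now: 3
Op 4: add_edge(A, E). Edges now: 4
Op 5: add_edge(C, H). Edges now: 5
Op 6: add_edge(H, G). Edges now: 6
Op 7: add_edge(F, E). Edges now: 7
Op 8: add_edge(H, F). Edges now: 8
Op 9: add_edge(H, E). Edges now: 9
Op 10: add_edge(F, G). Edges now: 10
Op 11: add_edge(H, D). Edges now: 11
Compute levels (Kahn BFS):
  sources (in-degree 0): A, B, C
  process A: level=0
    A->E: in-degree(E)=3, level(E)>=1
  process B: level=0
    B->E: in-degree(E)=2, level(E)>=1
    B->F: in-degree(F)=1, level(F)>=1
  process C: level=0
    C->D: in-degree(D)=1, level(D)>=1
    C->H: in-degree(H)=0, level(H)=1, enqueue
  process H: level=1
    H->D: in-degree(D)=0, level(D)=2, enqueue
    H->E: in-degree(E)=1, level(E)>=2
    H->F: in-degree(F)=0, level(F)=2, enqueue
    H->G: in-degree(G)=1, level(G)>=2
  process D: level=2
  process F: level=2
    F->E: in-degree(E)=0, level(E)=3, enqueue
    F->G: in-degree(G)=0, level(G)=3, enqueue
  process E: level=3
  process G: level=3
All levels: A:0, B:0, C:0, D:2, E:3, F:2, G:3, H:1
level(F) = 2

Answer: 2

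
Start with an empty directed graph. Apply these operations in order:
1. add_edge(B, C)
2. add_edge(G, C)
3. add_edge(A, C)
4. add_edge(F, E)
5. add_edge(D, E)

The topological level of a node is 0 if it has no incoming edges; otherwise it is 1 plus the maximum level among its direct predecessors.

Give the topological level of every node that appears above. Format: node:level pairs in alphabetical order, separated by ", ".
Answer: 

Op 1: add_edge(B, C). Edges now: 1
Op 2: add_edge(G, C). Edges now: 2
Op 3: add_edge(A, C). Edges now: 3
Op 4: add_edge(F, E). Edges now: 4
Op 5: add_edge(D, E). Edges now: 5
Compute levels (Kahn BFS):
  sources (in-degree 0): A, B, D, F, G
  process A: level=0
    A->C: in-degree(C)=2, level(C)>=1
  process B: level=0
    B->C: in-degree(C)=1, level(C)>=1
  process D: level=0
    D->E: in-degree(E)=1, level(E)>=1
  process F: level=0
    F->E: in-degree(E)=0, level(E)=1, enqueue
  process G: level=0
    G->C: in-degree(C)=0, level(C)=1, enqueue
  process E: level=1
  process C: level=1
All levels: A:0, B:0, C:1, D:0, E:1, F:0, G:0

Answer: A:0, B:0, C:1, D:0, E:1, F:0, G:0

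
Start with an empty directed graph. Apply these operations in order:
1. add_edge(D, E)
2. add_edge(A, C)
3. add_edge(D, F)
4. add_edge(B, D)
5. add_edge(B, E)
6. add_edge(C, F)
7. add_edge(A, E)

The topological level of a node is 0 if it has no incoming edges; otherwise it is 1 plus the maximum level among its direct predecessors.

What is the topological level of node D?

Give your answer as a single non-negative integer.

Op 1: add_edge(D, E). Edges now: 1
Op 2: add_edge(A, C). Edges now: 2
Op 3: add_edge(D, F). Edges now: 3
Op 4: add_edge(B, D). Edges now: 4
Op 5: add_edge(B, E). Edges now: 5
Op 6: add_edge(C, F). Edges now: 6
Op 7: add_edge(A, E). Edges now: 7
Compute levels (Kahn BFS):
  sources (in-degree 0): A, B
  process A: level=0
    A->C: in-degree(C)=0, level(C)=1, enqueue
    A->E: in-degree(E)=2, level(E)>=1
  process B: level=0
    B->D: in-degree(D)=0, level(D)=1, enqueue
    B->E: in-degree(E)=1, level(E)>=1
  process C: level=1
    C->F: in-degree(F)=1, level(F)>=2
  process D: level=1
    D->E: in-degree(E)=0, level(E)=2, enqueue
    D->F: in-degree(F)=0, level(F)=2, enqueue
  process E: level=2
  process F: level=2
All levels: A:0, B:0, C:1, D:1, E:2, F:2
level(D) = 1

Answer: 1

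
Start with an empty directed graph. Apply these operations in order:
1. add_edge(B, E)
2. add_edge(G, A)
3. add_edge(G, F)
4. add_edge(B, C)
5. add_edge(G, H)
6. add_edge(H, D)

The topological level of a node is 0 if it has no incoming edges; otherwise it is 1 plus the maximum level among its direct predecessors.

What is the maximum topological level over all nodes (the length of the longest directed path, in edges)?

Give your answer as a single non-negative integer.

Op 1: add_edge(B, E). Edges now: 1
Op 2: add_edge(G, A). Edges now: 2
Op 3: add_edge(G, F). Edges now: 3
Op 4: add_edge(B, C). Edges now: 4
Op 5: add_edge(G, H). Edges now: 5
Op 6: add_edge(H, D). Edges now: 6
Compute levels (Kahn BFS):
  sources (in-degree 0): B, G
  process B: level=0
    B->C: in-degree(C)=0, level(C)=1, enqueue
    B->E: in-degree(E)=0, level(E)=1, enqueue
  process G: level=0
    G->A: in-degree(A)=0, level(A)=1, enqueue
    G->F: in-degree(F)=0, level(F)=1, enqueue
    G->H: in-degree(H)=0, level(H)=1, enqueue
  process C: level=1
  process E: level=1
  process A: level=1
  process F: level=1
  process H: level=1
    H->D: in-degree(D)=0, level(D)=2, enqueue
  process D: level=2
All levels: A:1, B:0, C:1, D:2, E:1, F:1, G:0, H:1
max level = 2

Answer: 2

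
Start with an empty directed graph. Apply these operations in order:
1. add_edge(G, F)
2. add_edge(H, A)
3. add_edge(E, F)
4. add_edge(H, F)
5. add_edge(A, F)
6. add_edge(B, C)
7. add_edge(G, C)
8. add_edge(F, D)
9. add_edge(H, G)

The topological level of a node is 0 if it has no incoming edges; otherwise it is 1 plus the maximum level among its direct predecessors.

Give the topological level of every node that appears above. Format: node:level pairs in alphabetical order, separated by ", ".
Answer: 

Op 1: add_edge(G, F). Edges now: 1
Op 2: add_edge(H, A). Edges now: 2
Op 3: add_edge(E, F). Edges now: 3
Op 4: add_edge(H, F). Edges now: 4
Op 5: add_edge(A, F). Edges now: 5
Op 6: add_edge(B, C). Edges now: 6
Op 7: add_edge(G, C). Edges now: 7
Op 8: add_edge(F, D). Edges now: 8
Op 9: add_edge(H, G). Edges now: 9
Compute levels (Kahn BFS):
  sources (in-degree 0): B, E, H
  process B: level=0
    B->C: in-degree(C)=1, level(C)>=1
  process E: level=0
    E->F: in-degree(F)=3, level(F)>=1
  process H: level=0
    H->A: in-degree(A)=0, level(A)=1, enqueue
    H->F: in-degree(F)=2, level(F)>=1
    H->G: in-degree(G)=0, level(G)=1, enqueue
  process A: level=1
    A->F: in-degree(F)=1, level(F)>=2
  process G: level=1
    G->C: in-degree(C)=0, level(C)=2, enqueue
    G->F: in-degree(F)=0, level(F)=2, enqueue
  process C: level=2
  process F: level=2
    F->D: in-degree(D)=0, level(D)=3, enqueue
  process D: level=3
All levels: A:1, B:0, C:2, D:3, E:0, F:2, G:1, H:0

Answer: A:1, B:0, C:2, D:3, E:0, F:2, G:1, H:0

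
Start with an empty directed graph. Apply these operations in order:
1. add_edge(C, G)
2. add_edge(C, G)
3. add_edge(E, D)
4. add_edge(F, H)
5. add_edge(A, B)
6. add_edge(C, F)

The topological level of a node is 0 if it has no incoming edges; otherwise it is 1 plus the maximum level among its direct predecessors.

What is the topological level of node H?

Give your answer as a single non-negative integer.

Answer: 2

Derivation:
Op 1: add_edge(C, G). Edges now: 1
Op 2: add_edge(C, G) (duplicate, no change). Edges now: 1
Op 3: add_edge(E, D). Edges now: 2
Op 4: add_edge(F, H). Edges now: 3
Op 5: add_edge(A, B). Edges now: 4
Op 6: add_edge(C, F). Edges now: 5
Compute levels (Kahn BFS):
  sources (in-degree 0): A, C, E
  process A: level=0
    A->B: in-degree(B)=0, level(B)=1, enqueue
  process C: level=0
    C->F: in-degree(F)=0, level(F)=1, enqueue
    C->G: in-degree(G)=0, level(G)=1, enqueue
  process E: level=0
    E->D: in-degree(D)=0, level(D)=1, enqueue
  process B: level=1
  process F: level=1
    F->H: in-degree(H)=0, level(H)=2, enqueue
  process G: level=1
  process D: level=1
  process H: level=2
All levels: A:0, B:1, C:0, D:1, E:0, F:1, G:1, H:2
level(H) = 2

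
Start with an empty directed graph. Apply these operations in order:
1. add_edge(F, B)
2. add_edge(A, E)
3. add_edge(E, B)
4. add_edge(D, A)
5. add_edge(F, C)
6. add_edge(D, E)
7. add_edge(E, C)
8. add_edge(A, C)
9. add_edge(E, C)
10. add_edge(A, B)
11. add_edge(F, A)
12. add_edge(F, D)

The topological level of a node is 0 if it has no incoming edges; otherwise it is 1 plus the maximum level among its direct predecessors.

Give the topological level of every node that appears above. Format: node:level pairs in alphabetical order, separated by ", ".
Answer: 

Op 1: add_edge(F, B). Edges now: 1
Op 2: add_edge(A, E). Edges now: 2
Op 3: add_edge(E, B). Edges now: 3
Op 4: add_edge(D, A). Edges now: 4
Op 5: add_edge(F, C). Edges now: 5
Op 6: add_edge(D, E). Edges now: 6
Op 7: add_edge(E, C). Edges now: 7
Op 8: add_edge(A, C). Edges now: 8
Op 9: add_edge(E, C) (duplicate, no change). Edges now: 8
Op 10: add_edge(A, B). Edges now: 9
Op 11: add_edge(F, A). Edges now: 10
Op 12: add_edge(F, D). Edges now: 11
Compute levels (Kahn BFS):
  sources (in-degree 0): F
  process F: level=0
    F->A: in-degree(A)=1, level(A)>=1
    F->B: in-degree(B)=2, level(B)>=1
    F->C: in-degree(C)=2, level(C)>=1
    F->D: in-degree(D)=0, level(D)=1, enqueue
  process D: level=1
    D->A: in-degree(A)=0, level(A)=2, enqueue
    D->E: in-degree(E)=1, level(E)>=2
  process A: level=2
    A->B: in-degree(B)=1, level(B)>=3
    A->C: in-degree(C)=1, level(C)>=3
    A->E: in-degree(E)=0, level(E)=3, enqueue
  process E: level=3
    E->B: in-degree(B)=0, level(B)=4, enqueue
    E->C: in-degree(C)=0, level(C)=4, enqueue
  process B: level=4
  process C: level=4
All levels: A:2, B:4, C:4, D:1, E:3, F:0

Answer: A:2, B:4, C:4, D:1, E:3, F:0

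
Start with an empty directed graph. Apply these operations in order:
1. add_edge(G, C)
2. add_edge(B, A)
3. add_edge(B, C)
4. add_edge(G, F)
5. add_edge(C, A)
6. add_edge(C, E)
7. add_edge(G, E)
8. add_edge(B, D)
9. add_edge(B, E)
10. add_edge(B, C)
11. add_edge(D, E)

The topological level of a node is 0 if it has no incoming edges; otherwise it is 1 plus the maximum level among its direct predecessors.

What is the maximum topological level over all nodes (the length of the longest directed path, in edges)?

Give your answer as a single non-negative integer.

Op 1: add_edge(G, C). Edges now: 1
Op 2: add_edge(B, A). Edges now: 2
Op 3: add_edge(B, C). Edges now: 3
Op 4: add_edge(G, F). Edges now: 4
Op 5: add_edge(C, A). Edges now: 5
Op 6: add_edge(C, E). Edges now: 6
Op 7: add_edge(G, E). Edges now: 7
Op 8: add_edge(B, D). Edges now: 8
Op 9: add_edge(B, E). Edges now: 9
Op 10: add_edge(B, C) (duplicate, no change). Edges now: 9
Op 11: add_edge(D, E). Edges now: 10
Compute levels (Kahn BFS):
  sources (in-degree 0): B, G
  process B: level=0
    B->A: in-degree(A)=1, level(A)>=1
    B->C: in-degree(C)=1, level(C)>=1
    B->D: in-degree(D)=0, level(D)=1, enqueue
    B->E: in-degree(E)=3, level(E)>=1
  process G: level=0
    G->C: in-degree(C)=0, level(C)=1, enqueue
    G->E: in-degree(E)=2, level(E)>=1
    G->F: in-degree(F)=0, level(F)=1, enqueue
  process D: level=1
    D->E: in-degree(E)=1, level(E)>=2
  process C: level=1
    C->A: in-degree(A)=0, level(A)=2, enqueue
    C->E: in-degree(E)=0, level(E)=2, enqueue
  process F: level=1
  process A: level=2
  process E: level=2
All levels: A:2, B:0, C:1, D:1, E:2, F:1, G:0
max level = 2

Answer: 2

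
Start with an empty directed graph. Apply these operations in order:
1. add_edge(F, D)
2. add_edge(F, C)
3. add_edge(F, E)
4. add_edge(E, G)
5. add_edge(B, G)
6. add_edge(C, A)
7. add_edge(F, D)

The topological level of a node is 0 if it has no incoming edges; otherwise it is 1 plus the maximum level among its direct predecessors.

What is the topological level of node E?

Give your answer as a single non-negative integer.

Answer: 1

Derivation:
Op 1: add_edge(F, D). Edges now: 1
Op 2: add_edge(F, C). Edges now: 2
Op 3: add_edge(F, E). Edges now: 3
Op 4: add_edge(E, G). Edges now: 4
Op 5: add_edge(B, G). Edges now: 5
Op 6: add_edge(C, A). Edges now: 6
Op 7: add_edge(F, D) (duplicate, no change). Edges now: 6
Compute levels (Kahn BFS):
  sources (in-degree 0): B, F
  process B: level=0
    B->G: in-degree(G)=1, level(G)>=1
  process F: level=0
    F->C: in-degree(C)=0, level(C)=1, enqueue
    F->D: in-degree(D)=0, level(D)=1, enqueue
    F->E: in-degree(E)=0, level(E)=1, enqueue
  process C: level=1
    C->A: in-degree(A)=0, level(A)=2, enqueue
  process D: level=1
  process E: level=1
    E->G: in-degree(G)=0, level(G)=2, enqueue
  process A: level=2
  process G: level=2
All levels: A:2, B:0, C:1, D:1, E:1, F:0, G:2
level(E) = 1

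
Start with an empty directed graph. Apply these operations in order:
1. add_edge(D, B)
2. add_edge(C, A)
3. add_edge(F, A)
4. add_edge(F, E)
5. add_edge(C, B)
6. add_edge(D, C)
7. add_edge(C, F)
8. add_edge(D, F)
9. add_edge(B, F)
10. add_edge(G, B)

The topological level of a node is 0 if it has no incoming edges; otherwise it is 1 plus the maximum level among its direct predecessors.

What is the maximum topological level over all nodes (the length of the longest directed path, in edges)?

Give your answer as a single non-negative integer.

Answer: 4

Derivation:
Op 1: add_edge(D, B). Edges now: 1
Op 2: add_edge(C, A). Edges now: 2
Op 3: add_edge(F, A). Edges now: 3
Op 4: add_edge(F, E). Edges now: 4
Op 5: add_edge(C, B). Edges now: 5
Op 6: add_edge(D, C). Edges now: 6
Op 7: add_edge(C, F). Edges now: 7
Op 8: add_edge(D, F). Edges now: 8
Op 9: add_edge(B, F). Edges now: 9
Op 10: add_edge(G, B). Edges now: 10
Compute levels (Kahn BFS):
  sources (in-degree 0): D, G
  process D: level=0
    D->B: in-degree(B)=2, level(B)>=1
    D->C: in-degree(C)=0, level(C)=1, enqueue
    D->F: in-degree(F)=2, level(F)>=1
  process G: level=0
    G->B: in-degree(B)=1, level(B)>=1
  process C: level=1
    C->A: in-degree(A)=1, level(A)>=2
    C->B: in-degree(B)=0, level(B)=2, enqueue
    C->F: in-degree(F)=1, level(F)>=2
  process B: level=2
    B->F: in-degree(F)=0, level(F)=3, enqueue
  process F: level=3
    F->A: in-degree(A)=0, level(A)=4, enqueue
    F->E: in-degree(E)=0, level(E)=4, enqueue
  process A: level=4
  process E: level=4
All levels: A:4, B:2, C:1, D:0, E:4, F:3, G:0
max level = 4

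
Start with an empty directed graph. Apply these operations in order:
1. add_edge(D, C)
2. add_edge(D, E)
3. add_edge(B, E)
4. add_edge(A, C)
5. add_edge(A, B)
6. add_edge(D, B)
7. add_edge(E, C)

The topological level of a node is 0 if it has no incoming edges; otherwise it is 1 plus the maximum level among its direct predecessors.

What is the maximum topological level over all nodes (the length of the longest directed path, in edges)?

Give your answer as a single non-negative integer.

Answer: 3

Derivation:
Op 1: add_edge(D, C). Edges now: 1
Op 2: add_edge(D, E). Edges now: 2
Op 3: add_edge(B, E). Edges now: 3
Op 4: add_edge(A, C). Edges now: 4
Op 5: add_edge(A, B). Edges now: 5
Op 6: add_edge(D, B). Edges now: 6
Op 7: add_edge(E, C). Edges now: 7
Compute levels (Kahn BFS):
  sources (in-degree 0): A, D
  process A: level=0
    A->B: in-degree(B)=1, level(B)>=1
    A->C: in-degree(C)=2, level(C)>=1
  process D: level=0
    D->B: in-degree(B)=0, level(B)=1, enqueue
    D->C: in-degree(C)=1, level(C)>=1
    D->E: in-degree(E)=1, level(E)>=1
  process B: level=1
    B->E: in-degree(E)=0, level(E)=2, enqueue
  process E: level=2
    E->C: in-degree(C)=0, level(C)=3, enqueue
  process C: level=3
All levels: A:0, B:1, C:3, D:0, E:2
max level = 3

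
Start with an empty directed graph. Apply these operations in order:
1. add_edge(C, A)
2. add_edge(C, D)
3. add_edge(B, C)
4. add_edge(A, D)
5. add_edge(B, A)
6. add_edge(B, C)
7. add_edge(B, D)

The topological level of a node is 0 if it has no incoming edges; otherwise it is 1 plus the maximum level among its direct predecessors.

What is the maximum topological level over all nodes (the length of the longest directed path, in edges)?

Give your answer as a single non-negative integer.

Op 1: add_edge(C, A). Edges now: 1
Op 2: add_edge(C, D). Edges now: 2
Op 3: add_edge(B, C). Edges now: 3
Op 4: add_edge(A, D). Edges now: 4
Op 5: add_edge(B, A). Edges now: 5
Op 6: add_edge(B, C) (duplicate, no change). Edges now: 5
Op 7: add_edge(B, D). Edges now: 6
Compute levels (Kahn BFS):
  sources (in-degree 0): B
  process B: level=0
    B->A: in-degree(A)=1, level(A)>=1
    B->C: in-degree(C)=0, level(C)=1, enqueue
    B->D: in-degree(D)=2, level(D)>=1
  process C: level=1
    C->A: in-degree(A)=0, level(A)=2, enqueue
    C->D: in-degree(D)=1, level(D)>=2
  process A: level=2
    A->D: in-degree(D)=0, level(D)=3, enqueue
  process D: level=3
All levels: A:2, B:0, C:1, D:3
max level = 3

Answer: 3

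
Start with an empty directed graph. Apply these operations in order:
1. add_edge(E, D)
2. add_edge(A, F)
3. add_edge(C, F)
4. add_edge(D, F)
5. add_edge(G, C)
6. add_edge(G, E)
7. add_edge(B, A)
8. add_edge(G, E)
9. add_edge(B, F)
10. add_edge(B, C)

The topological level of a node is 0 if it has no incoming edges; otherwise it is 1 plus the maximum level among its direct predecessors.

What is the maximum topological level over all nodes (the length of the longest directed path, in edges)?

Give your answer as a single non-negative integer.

Op 1: add_edge(E, D). Edges now: 1
Op 2: add_edge(A, F). Edges now: 2
Op 3: add_edge(C, F). Edges now: 3
Op 4: add_edge(D, F). Edges now: 4
Op 5: add_edge(G, C). Edges now: 5
Op 6: add_edge(G, E). Edges now: 6
Op 7: add_edge(B, A). Edges now: 7
Op 8: add_edge(G, E) (duplicate, no change). Edges now: 7
Op 9: add_edge(B, F). Edges now: 8
Op 10: add_edge(B, C). Edges now: 9
Compute levels (Kahn BFS):
  sources (in-degree 0): B, G
  process B: level=0
    B->A: in-degree(A)=0, level(A)=1, enqueue
    B->C: in-degree(C)=1, level(C)>=1
    B->F: in-degree(F)=3, level(F)>=1
  process G: level=0
    G->C: in-degree(C)=0, level(C)=1, enqueue
    G->E: in-degree(E)=0, level(E)=1, enqueue
  process A: level=1
    A->F: in-degree(F)=2, level(F)>=2
  process C: level=1
    C->F: in-degree(F)=1, level(F)>=2
  process E: level=1
    E->D: in-degree(D)=0, level(D)=2, enqueue
  process D: level=2
    D->F: in-degree(F)=0, level(F)=3, enqueue
  process F: level=3
All levels: A:1, B:0, C:1, D:2, E:1, F:3, G:0
max level = 3

Answer: 3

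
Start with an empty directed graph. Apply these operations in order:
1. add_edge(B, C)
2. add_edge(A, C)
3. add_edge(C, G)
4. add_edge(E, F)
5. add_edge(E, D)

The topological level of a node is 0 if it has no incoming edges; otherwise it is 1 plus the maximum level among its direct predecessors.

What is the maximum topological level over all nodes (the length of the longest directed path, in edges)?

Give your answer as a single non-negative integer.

Op 1: add_edge(B, C). Edges now: 1
Op 2: add_edge(A, C). Edges now: 2
Op 3: add_edge(C, G). Edges now: 3
Op 4: add_edge(E, F). Edges now: 4
Op 5: add_edge(E, D). Edges now: 5
Compute levels (Kahn BFS):
  sources (in-degree 0): A, B, E
  process A: level=0
    A->C: in-degree(C)=1, level(C)>=1
  process B: level=0
    B->C: in-degree(C)=0, level(C)=1, enqueue
  process E: level=0
    E->D: in-degree(D)=0, level(D)=1, enqueue
    E->F: in-degree(F)=0, level(F)=1, enqueue
  process C: level=1
    C->G: in-degree(G)=0, level(G)=2, enqueue
  process D: level=1
  process F: level=1
  process G: level=2
All levels: A:0, B:0, C:1, D:1, E:0, F:1, G:2
max level = 2

Answer: 2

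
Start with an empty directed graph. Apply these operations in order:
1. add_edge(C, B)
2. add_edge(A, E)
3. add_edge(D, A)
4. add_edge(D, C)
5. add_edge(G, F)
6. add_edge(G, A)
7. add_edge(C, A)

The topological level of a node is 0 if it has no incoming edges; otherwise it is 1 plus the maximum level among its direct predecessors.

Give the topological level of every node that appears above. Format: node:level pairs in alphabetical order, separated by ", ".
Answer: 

Answer: A:2, B:2, C:1, D:0, E:3, F:1, G:0

Derivation:
Op 1: add_edge(C, B). Edges now: 1
Op 2: add_edge(A, E). Edges now: 2
Op 3: add_edge(D, A). Edges now: 3
Op 4: add_edge(D, C). Edges now: 4
Op 5: add_edge(G, F). Edges now: 5
Op 6: add_edge(G, A). Edges now: 6
Op 7: add_edge(C, A). Edges now: 7
Compute levels (Kahn BFS):
  sources (in-degree 0): D, G
  process D: level=0
    D->A: in-degree(A)=2, level(A)>=1
    D->C: in-degree(C)=0, level(C)=1, enqueue
  process G: level=0
    G->A: in-degree(A)=1, level(A)>=1
    G->F: in-degree(F)=0, level(F)=1, enqueue
  process C: level=1
    C->A: in-degree(A)=0, level(A)=2, enqueue
    C->B: in-degree(B)=0, level(B)=2, enqueue
  process F: level=1
  process A: level=2
    A->E: in-degree(E)=0, level(E)=3, enqueue
  process B: level=2
  process E: level=3
All levels: A:2, B:2, C:1, D:0, E:3, F:1, G:0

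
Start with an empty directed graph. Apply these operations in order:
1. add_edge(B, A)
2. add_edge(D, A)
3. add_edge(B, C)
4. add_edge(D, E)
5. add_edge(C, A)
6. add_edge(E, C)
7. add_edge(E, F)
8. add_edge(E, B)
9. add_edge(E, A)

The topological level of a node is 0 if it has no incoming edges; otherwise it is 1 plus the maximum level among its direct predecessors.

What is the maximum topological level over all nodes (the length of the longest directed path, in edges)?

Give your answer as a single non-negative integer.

Answer: 4

Derivation:
Op 1: add_edge(B, A). Edges now: 1
Op 2: add_edge(D, A). Edges now: 2
Op 3: add_edge(B, C). Edges now: 3
Op 4: add_edge(D, E). Edges now: 4
Op 5: add_edge(C, A). Edges now: 5
Op 6: add_edge(E, C). Edges now: 6
Op 7: add_edge(E, F). Edges now: 7
Op 8: add_edge(E, B). Edges now: 8
Op 9: add_edge(E, A). Edges now: 9
Compute levels (Kahn BFS):
  sources (in-degree 0): D
  process D: level=0
    D->A: in-degree(A)=3, level(A)>=1
    D->E: in-degree(E)=0, level(E)=1, enqueue
  process E: level=1
    E->A: in-degree(A)=2, level(A)>=2
    E->B: in-degree(B)=0, level(B)=2, enqueue
    E->C: in-degree(C)=1, level(C)>=2
    E->F: in-degree(F)=0, level(F)=2, enqueue
  process B: level=2
    B->A: in-degree(A)=1, level(A)>=3
    B->C: in-degree(C)=0, level(C)=3, enqueue
  process F: level=2
  process C: level=3
    C->A: in-degree(A)=0, level(A)=4, enqueue
  process A: level=4
All levels: A:4, B:2, C:3, D:0, E:1, F:2
max level = 4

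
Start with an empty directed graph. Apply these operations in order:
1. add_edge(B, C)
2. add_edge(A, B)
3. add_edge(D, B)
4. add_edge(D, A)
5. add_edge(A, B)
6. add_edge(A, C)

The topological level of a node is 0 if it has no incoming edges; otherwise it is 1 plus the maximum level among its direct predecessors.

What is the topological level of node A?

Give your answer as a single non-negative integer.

Op 1: add_edge(B, C). Edges now: 1
Op 2: add_edge(A, B). Edges now: 2
Op 3: add_edge(D, B). Edges now: 3
Op 4: add_edge(D, A). Edges now: 4
Op 5: add_edge(A, B) (duplicate, no change). Edges now: 4
Op 6: add_edge(A, C). Edges now: 5
Compute levels (Kahn BFS):
  sources (in-degree 0): D
  process D: level=0
    D->A: in-degree(A)=0, level(A)=1, enqueue
    D->B: in-degree(B)=1, level(B)>=1
  process A: level=1
    A->B: in-degree(B)=0, level(B)=2, enqueue
    A->C: in-degree(C)=1, level(C)>=2
  process B: level=2
    B->C: in-degree(C)=0, level(C)=3, enqueue
  process C: level=3
All levels: A:1, B:2, C:3, D:0
level(A) = 1

Answer: 1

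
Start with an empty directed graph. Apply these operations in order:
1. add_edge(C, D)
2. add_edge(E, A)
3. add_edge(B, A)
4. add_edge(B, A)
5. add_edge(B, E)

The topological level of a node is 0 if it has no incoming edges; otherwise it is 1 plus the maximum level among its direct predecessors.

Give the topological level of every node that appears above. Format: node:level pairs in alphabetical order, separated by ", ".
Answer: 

Op 1: add_edge(C, D). Edges now: 1
Op 2: add_edge(E, A). Edges now: 2
Op 3: add_edge(B, A). Edges now: 3
Op 4: add_edge(B, A) (duplicate, no change). Edges now: 3
Op 5: add_edge(B, E). Edges now: 4
Compute levels (Kahn BFS):
  sources (in-degree 0): B, C
  process B: level=0
    B->A: in-degree(A)=1, level(A)>=1
    B->E: in-degree(E)=0, level(E)=1, enqueue
  process C: level=0
    C->D: in-degree(D)=0, level(D)=1, enqueue
  process E: level=1
    E->A: in-degree(A)=0, level(A)=2, enqueue
  process D: level=1
  process A: level=2
All levels: A:2, B:0, C:0, D:1, E:1

Answer: A:2, B:0, C:0, D:1, E:1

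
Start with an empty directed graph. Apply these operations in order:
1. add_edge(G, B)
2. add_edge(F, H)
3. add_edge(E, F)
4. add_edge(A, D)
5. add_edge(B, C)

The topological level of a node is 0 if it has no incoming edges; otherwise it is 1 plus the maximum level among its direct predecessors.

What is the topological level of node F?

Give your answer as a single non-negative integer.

Answer: 1

Derivation:
Op 1: add_edge(G, B). Edges now: 1
Op 2: add_edge(F, H). Edges now: 2
Op 3: add_edge(E, F). Edges now: 3
Op 4: add_edge(A, D). Edges now: 4
Op 5: add_edge(B, C). Edges now: 5
Compute levels (Kahn BFS):
  sources (in-degree 0): A, E, G
  process A: level=0
    A->D: in-degree(D)=0, level(D)=1, enqueue
  process E: level=0
    E->F: in-degree(F)=0, level(F)=1, enqueue
  process G: level=0
    G->B: in-degree(B)=0, level(B)=1, enqueue
  process D: level=1
  process F: level=1
    F->H: in-degree(H)=0, level(H)=2, enqueue
  process B: level=1
    B->C: in-degree(C)=0, level(C)=2, enqueue
  process H: level=2
  process C: level=2
All levels: A:0, B:1, C:2, D:1, E:0, F:1, G:0, H:2
level(F) = 1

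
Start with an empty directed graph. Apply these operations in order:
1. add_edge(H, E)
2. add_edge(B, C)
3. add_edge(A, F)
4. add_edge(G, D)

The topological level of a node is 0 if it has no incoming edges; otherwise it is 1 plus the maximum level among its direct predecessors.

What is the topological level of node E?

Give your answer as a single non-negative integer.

Answer: 1

Derivation:
Op 1: add_edge(H, E). Edges now: 1
Op 2: add_edge(B, C). Edges now: 2
Op 3: add_edge(A, F). Edges now: 3
Op 4: add_edge(G, D). Edges now: 4
Compute levels (Kahn BFS):
  sources (in-degree 0): A, B, G, H
  process A: level=0
    A->F: in-degree(F)=0, level(F)=1, enqueue
  process B: level=0
    B->C: in-degree(C)=0, level(C)=1, enqueue
  process G: level=0
    G->D: in-degree(D)=0, level(D)=1, enqueue
  process H: level=0
    H->E: in-degree(E)=0, level(E)=1, enqueue
  process F: level=1
  process C: level=1
  process D: level=1
  process E: level=1
All levels: A:0, B:0, C:1, D:1, E:1, F:1, G:0, H:0
level(E) = 1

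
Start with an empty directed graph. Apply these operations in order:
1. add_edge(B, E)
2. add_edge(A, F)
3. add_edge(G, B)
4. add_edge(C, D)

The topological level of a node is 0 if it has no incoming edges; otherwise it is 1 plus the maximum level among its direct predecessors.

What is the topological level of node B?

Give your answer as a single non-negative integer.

Answer: 1

Derivation:
Op 1: add_edge(B, E). Edges now: 1
Op 2: add_edge(A, F). Edges now: 2
Op 3: add_edge(G, B). Edges now: 3
Op 4: add_edge(C, D). Edges now: 4
Compute levels (Kahn BFS):
  sources (in-degree 0): A, C, G
  process A: level=0
    A->F: in-degree(F)=0, level(F)=1, enqueue
  process C: level=0
    C->D: in-degree(D)=0, level(D)=1, enqueue
  process G: level=0
    G->B: in-degree(B)=0, level(B)=1, enqueue
  process F: level=1
  process D: level=1
  process B: level=1
    B->E: in-degree(E)=0, level(E)=2, enqueue
  process E: level=2
All levels: A:0, B:1, C:0, D:1, E:2, F:1, G:0
level(B) = 1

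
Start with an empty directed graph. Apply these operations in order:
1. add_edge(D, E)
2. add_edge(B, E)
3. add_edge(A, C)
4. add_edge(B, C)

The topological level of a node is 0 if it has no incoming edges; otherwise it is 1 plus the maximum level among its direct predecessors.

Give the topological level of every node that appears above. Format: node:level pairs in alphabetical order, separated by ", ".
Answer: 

Op 1: add_edge(D, E). Edges now: 1
Op 2: add_edge(B, E). Edges now: 2
Op 3: add_edge(A, C). Edges now: 3
Op 4: add_edge(B, C). Edges now: 4
Compute levels (Kahn BFS):
  sources (in-degree 0): A, B, D
  process A: level=0
    A->C: in-degree(C)=1, level(C)>=1
  process B: level=0
    B->C: in-degree(C)=0, level(C)=1, enqueue
    B->E: in-degree(E)=1, level(E)>=1
  process D: level=0
    D->E: in-degree(E)=0, level(E)=1, enqueue
  process C: level=1
  process E: level=1
All levels: A:0, B:0, C:1, D:0, E:1

Answer: A:0, B:0, C:1, D:0, E:1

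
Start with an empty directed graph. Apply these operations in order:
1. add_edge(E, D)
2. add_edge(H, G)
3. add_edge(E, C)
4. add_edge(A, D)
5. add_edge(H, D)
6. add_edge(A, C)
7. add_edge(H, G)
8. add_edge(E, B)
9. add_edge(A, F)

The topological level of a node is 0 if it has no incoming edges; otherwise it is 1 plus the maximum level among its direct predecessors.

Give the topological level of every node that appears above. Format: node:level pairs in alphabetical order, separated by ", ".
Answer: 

Answer: A:0, B:1, C:1, D:1, E:0, F:1, G:1, H:0

Derivation:
Op 1: add_edge(E, D). Edges now: 1
Op 2: add_edge(H, G). Edges now: 2
Op 3: add_edge(E, C). Edges now: 3
Op 4: add_edge(A, D). Edges now: 4
Op 5: add_edge(H, D). Edges now: 5
Op 6: add_edge(A, C). Edges now: 6
Op 7: add_edge(H, G) (duplicate, no change). Edges now: 6
Op 8: add_edge(E, B). Edges now: 7
Op 9: add_edge(A, F). Edges now: 8
Compute levels (Kahn BFS):
  sources (in-degree 0): A, E, H
  process A: level=0
    A->C: in-degree(C)=1, level(C)>=1
    A->D: in-degree(D)=2, level(D)>=1
    A->F: in-degree(F)=0, level(F)=1, enqueue
  process E: level=0
    E->B: in-degree(B)=0, level(B)=1, enqueue
    E->C: in-degree(C)=0, level(C)=1, enqueue
    E->D: in-degree(D)=1, level(D)>=1
  process H: level=0
    H->D: in-degree(D)=0, level(D)=1, enqueue
    H->G: in-degree(G)=0, level(G)=1, enqueue
  process F: level=1
  process B: level=1
  process C: level=1
  process D: level=1
  process G: level=1
All levels: A:0, B:1, C:1, D:1, E:0, F:1, G:1, H:0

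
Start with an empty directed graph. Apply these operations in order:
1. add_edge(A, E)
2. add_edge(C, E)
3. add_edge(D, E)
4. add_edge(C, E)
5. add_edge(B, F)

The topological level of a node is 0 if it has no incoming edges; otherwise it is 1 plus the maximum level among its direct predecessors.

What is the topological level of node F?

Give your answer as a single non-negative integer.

Op 1: add_edge(A, E). Edges now: 1
Op 2: add_edge(C, E). Edges now: 2
Op 3: add_edge(D, E). Edges now: 3
Op 4: add_edge(C, E) (duplicate, no change). Edges now: 3
Op 5: add_edge(B, F). Edges now: 4
Compute levels (Kahn BFS):
  sources (in-degree 0): A, B, C, D
  process A: level=0
    A->E: in-degree(E)=2, level(E)>=1
  process B: level=0
    B->F: in-degree(F)=0, level(F)=1, enqueue
  process C: level=0
    C->E: in-degree(E)=1, level(E)>=1
  process D: level=0
    D->E: in-degree(E)=0, level(E)=1, enqueue
  process F: level=1
  process E: level=1
All levels: A:0, B:0, C:0, D:0, E:1, F:1
level(F) = 1

Answer: 1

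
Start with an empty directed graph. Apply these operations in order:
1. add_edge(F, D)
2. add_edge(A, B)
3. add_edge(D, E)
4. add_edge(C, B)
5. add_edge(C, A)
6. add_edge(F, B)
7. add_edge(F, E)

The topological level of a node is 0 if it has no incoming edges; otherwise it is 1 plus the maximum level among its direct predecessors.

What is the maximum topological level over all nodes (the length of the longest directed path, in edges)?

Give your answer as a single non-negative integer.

Answer: 2

Derivation:
Op 1: add_edge(F, D). Edges now: 1
Op 2: add_edge(A, B). Edges now: 2
Op 3: add_edge(D, E). Edges now: 3
Op 4: add_edge(C, B). Edges now: 4
Op 5: add_edge(C, A). Edges now: 5
Op 6: add_edge(F, B). Edges now: 6
Op 7: add_edge(F, E). Edges now: 7
Compute levels (Kahn BFS):
  sources (in-degree 0): C, F
  process C: level=0
    C->A: in-degree(A)=0, level(A)=1, enqueue
    C->B: in-degree(B)=2, level(B)>=1
  process F: level=0
    F->B: in-degree(B)=1, level(B)>=1
    F->D: in-degree(D)=0, level(D)=1, enqueue
    F->E: in-degree(E)=1, level(E)>=1
  process A: level=1
    A->B: in-degree(B)=0, level(B)=2, enqueue
  process D: level=1
    D->E: in-degree(E)=0, level(E)=2, enqueue
  process B: level=2
  process E: level=2
All levels: A:1, B:2, C:0, D:1, E:2, F:0
max level = 2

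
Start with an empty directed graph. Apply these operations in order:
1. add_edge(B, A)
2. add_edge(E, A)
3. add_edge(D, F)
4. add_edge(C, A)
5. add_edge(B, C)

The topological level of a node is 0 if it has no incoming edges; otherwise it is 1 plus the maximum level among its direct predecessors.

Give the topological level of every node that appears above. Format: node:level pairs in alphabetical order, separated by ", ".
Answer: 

Answer: A:2, B:0, C:1, D:0, E:0, F:1

Derivation:
Op 1: add_edge(B, A). Edges now: 1
Op 2: add_edge(E, A). Edges now: 2
Op 3: add_edge(D, F). Edges now: 3
Op 4: add_edge(C, A). Edges now: 4
Op 5: add_edge(B, C). Edges now: 5
Compute levels (Kahn BFS):
  sources (in-degree 0): B, D, E
  process B: level=0
    B->A: in-degree(A)=2, level(A)>=1
    B->C: in-degree(C)=0, level(C)=1, enqueue
  process D: level=0
    D->F: in-degree(F)=0, level(F)=1, enqueue
  process E: level=0
    E->A: in-degree(A)=1, level(A)>=1
  process C: level=1
    C->A: in-degree(A)=0, level(A)=2, enqueue
  process F: level=1
  process A: level=2
All levels: A:2, B:0, C:1, D:0, E:0, F:1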